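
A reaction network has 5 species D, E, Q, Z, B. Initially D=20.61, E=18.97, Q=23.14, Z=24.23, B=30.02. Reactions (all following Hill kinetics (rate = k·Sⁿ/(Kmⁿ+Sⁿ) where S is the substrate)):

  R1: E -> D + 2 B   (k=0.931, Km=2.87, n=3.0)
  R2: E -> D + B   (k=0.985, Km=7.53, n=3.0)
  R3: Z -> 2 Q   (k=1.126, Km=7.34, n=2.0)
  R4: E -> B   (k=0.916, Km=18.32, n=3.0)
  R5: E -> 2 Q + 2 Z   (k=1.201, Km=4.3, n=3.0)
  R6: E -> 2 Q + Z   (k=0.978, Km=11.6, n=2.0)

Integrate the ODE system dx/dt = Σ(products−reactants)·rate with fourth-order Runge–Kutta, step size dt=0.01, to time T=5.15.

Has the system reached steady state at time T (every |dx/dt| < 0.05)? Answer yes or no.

Steady state at T: no

RK4 with dt=0.01: 515 steps to T=5.15. Trajectory (selected grid times):
t=0.00: D=20.61 E=18.97 Q=23.14 Z=24.23 B=30.02
t=0.57: D=21.66 E=16.61 Q=26.45 Z=25.38 B=31.85
t=1.14: D=22.69 E=14.35 Q=29.69 Z=26.48 B=33.60
t=1.72: D=23.71 E=12.20 Q=32.90 Z=27.54 B=35.30
t=2.29: D=24.66 E=10.23 Q=35.93 Z=28.50 B=36.87
t=2.86: D=25.54 E=8.45 Q=38.82 Z=29.37 B=38.33
t=3.43: D=26.33 E=6.87 Q=41.53 Z=30.09 B=39.66
t=4.01: D=27.02 E=5.52 Q=44.05 Z=30.63 B=40.86
t=4.58: D=27.59 E=4.44 Q=46.26 Z=30.94 B=41.88
t=5.15: D=28.05 E=3.61 Q=48.20 Z=31.00 B=42.73
Rates at T: R1=0.6195, R2=0.0977, R3=1.0662, R4=0.0070, R5=0.4463, R6=0.0863
dx/dt at T (Σ net stoichiometry × rate): D=+0.7172, E=-1.2567, Q=+3.1976, Z=-0.0874, B=+1.3436
Largest |dx/dt| is |+3.1976| (Q) ≥ 0.05 → not steady.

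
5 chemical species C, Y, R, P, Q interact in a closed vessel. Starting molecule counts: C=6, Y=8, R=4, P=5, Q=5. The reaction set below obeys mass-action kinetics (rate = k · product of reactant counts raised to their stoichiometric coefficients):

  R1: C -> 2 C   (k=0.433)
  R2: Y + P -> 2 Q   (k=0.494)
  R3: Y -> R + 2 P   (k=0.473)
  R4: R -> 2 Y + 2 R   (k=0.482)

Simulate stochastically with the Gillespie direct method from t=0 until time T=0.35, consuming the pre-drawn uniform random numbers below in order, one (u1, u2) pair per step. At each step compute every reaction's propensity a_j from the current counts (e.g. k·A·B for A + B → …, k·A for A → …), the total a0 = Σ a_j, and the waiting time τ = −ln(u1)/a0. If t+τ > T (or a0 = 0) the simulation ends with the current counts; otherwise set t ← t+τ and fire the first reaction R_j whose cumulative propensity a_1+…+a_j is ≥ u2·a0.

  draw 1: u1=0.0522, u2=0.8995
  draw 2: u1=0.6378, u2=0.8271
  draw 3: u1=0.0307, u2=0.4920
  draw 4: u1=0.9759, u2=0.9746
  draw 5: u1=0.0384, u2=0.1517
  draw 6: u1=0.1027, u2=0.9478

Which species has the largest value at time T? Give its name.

t=0.000: C=6 Y=8 R=4 P=5 Q=5
Draw 1: a1=2.598, a2=19.760, a3=3.784, a4=1.928, a0=28.070; τ=−ln(0.0522)/28.070=0.105 → t=0.105; u2·a0=0.8995·28.070=25.249; a1+a2=22.358 < 25.249 ≤ a1+…+a3=26.142 → R3 fires; C=6 Y=7 R=5 P=7 Q=5
Draw 2: a1=2.598, a2=24.206, a3=3.311, a4=2.410, a0=32.525; τ=−ln(0.6378)/32.525=0.014 → t=0.119; u2·a0=0.8271·32.525=26.901; a1+a2=26.804 < 26.901 ≤ a1+…+a3=30.115 → R3 fires; C=6 Y=6 R=6 P=9 Q=5
Draw 3: a1=2.598, a2=26.676, a3=2.838, a4=2.892, a0=35.004; τ=−ln(0.0307)/35.004=0.100 → t=0.219; u2·a0=0.4920·35.004=17.222; a1=2.598 < 17.222 ≤ a1+a2=29.274 → R2 fires; C=6 Y=5 R=6 P=8 Q=7
Draw 4: a1=2.598, a2=19.760, a3=2.365, a4=2.892, a0=27.615; τ=−ln(0.9759)/27.615=0.001 → t=0.219; u2·a0=0.9746·27.615=26.914; a1+…+a3=24.723 < 26.914 ≤ a1+…+a4=27.615 → R4 fires; C=6 Y=7 R=7 P=8 Q=7
Draw 5: a1=2.598, a2=27.664, a3=3.311, a4=3.374, a0=36.947; τ=−ln(0.0384)/36.947=0.088 → t=0.308; u2·a0=0.1517·36.947=5.605; a1=2.598 < 5.605 ≤ a1+a2=30.262 → R2 fires; C=6 Y=6 R=7 P=7 Q=9
Draw 6: a1=2.598, a2=20.748, a3=2.838, a4=3.374, a0=29.558; τ=−ln(0.1027)/29.558=0.077 → t=0.385 > T=0.35: stop.
At T=0.35: C=6 Y=6 R=7 P=7 Q=9; the largest is Q.

Dominant species at T: Q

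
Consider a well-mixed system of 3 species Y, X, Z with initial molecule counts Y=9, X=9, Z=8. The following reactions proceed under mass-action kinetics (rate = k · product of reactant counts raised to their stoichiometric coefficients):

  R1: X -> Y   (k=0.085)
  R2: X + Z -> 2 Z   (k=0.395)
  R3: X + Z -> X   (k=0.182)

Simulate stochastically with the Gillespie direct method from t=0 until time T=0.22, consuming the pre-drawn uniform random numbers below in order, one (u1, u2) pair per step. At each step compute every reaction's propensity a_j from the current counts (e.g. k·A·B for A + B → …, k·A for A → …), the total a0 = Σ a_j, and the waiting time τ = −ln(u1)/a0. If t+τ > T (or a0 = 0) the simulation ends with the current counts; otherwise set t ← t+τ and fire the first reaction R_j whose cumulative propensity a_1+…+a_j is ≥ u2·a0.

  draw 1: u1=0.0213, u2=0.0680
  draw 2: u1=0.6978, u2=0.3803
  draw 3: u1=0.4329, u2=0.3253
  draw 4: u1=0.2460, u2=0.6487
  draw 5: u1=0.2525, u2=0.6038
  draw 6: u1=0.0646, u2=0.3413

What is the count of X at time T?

t=0.000: Y=9 X=9 Z=8
Draw 1: a1=0.765, a2=28.440, a3=13.104, a0=42.309; τ=−ln(0.0213)/42.309=0.091 → t=0.091; u2·a0=0.0680·42.309=2.877; a1=0.765 < 2.877 ≤ a1+a2=29.205 → R2 fires; Y=9 X=8 Z=9
Draw 2: a1=0.680, a2=28.440, a3=13.104, a0=42.224; τ=−ln(0.6978)/42.224=0.009 → t=0.099; u2·a0=0.3803·42.224=16.058; a1=0.680 < 16.058 ≤ a1+a2=29.120 → R2 fires; Y=9 X=7 Z=10
Draw 3: a1=0.595, a2=27.650, a3=12.740, a0=40.985; τ=−ln(0.4329)/40.985=0.020 → t=0.120; u2·a0=0.3253·40.985=13.332; a1=0.595 < 13.332 ≤ a1+a2=28.245 → R2 fires; Y=9 X=6 Z=11
Draw 4: a1=0.510, a2=26.070, a3=12.012, a0=38.592; τ=−ln(0.2460)/38.592=0.036 → t=0.156; u2·a0=0.6487·38.592=25.035; a1=0.510 < 25.035 ≤ a1+a2=26.580 → R2 fires; Y=9 X=5 Z=12
Draw 5: a1=0.425, a2=23.700, a3=10.920, a0=35.045; τ=−ln(0.2525)/35.045=0.039 → t=0.196; u2·a0=0.6038·35.045=21.160; a1=0.425 < 21.160 ≤ a1+a2=24.125 → R2 fires; Y=9 X=4 Z=13
Draw 6: a1=0.340, a2=20.540, a3=9.464, a0=30.344; τ=−ln(0.0646)/30.344=0.090 → t=0.286 > T=0.22: stop.
Read off X at T=0.22: 4

X at T = 4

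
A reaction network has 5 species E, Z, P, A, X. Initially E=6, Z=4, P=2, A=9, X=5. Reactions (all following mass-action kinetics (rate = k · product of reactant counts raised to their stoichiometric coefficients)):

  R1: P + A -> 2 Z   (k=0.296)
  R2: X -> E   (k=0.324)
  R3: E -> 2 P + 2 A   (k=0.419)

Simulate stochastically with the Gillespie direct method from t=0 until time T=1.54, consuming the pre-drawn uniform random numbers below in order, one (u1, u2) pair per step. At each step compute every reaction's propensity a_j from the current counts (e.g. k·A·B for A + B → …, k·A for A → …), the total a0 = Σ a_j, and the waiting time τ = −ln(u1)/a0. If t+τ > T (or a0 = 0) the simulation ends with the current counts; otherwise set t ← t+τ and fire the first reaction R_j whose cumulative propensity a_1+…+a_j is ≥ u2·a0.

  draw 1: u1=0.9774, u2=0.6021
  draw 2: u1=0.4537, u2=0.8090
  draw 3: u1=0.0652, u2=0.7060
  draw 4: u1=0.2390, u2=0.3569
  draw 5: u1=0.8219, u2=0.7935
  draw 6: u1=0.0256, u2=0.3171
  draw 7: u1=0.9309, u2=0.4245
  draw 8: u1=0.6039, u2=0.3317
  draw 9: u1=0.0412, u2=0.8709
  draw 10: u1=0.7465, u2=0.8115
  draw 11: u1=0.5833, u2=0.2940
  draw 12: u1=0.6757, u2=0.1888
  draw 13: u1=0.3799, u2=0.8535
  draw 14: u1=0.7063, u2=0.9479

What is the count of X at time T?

X at T = 3

t=0.000: E=6 Z=4 P=2 A=9 X=5
Draw 1: a1=5.328, a2=1.620, a3=2.514, a0=9.462; τ=−ln(0.9774)/9.462=0.002 → t=0.002; u2·a0=0.6021·9.462=5.697; a1=5.328 < 5.697 ≤ a1+a2=6.948 → R2 fires; E=7 Z=4 P=2 A=9 X=4
Draw 2: a1=5.328, a2=1.296, a3=2.933, a0=9.557; τ=−ln(0.4537)/9.557=0.083 → t=0.085; u2·a0=0.8090·9.557=7.732; a1+a2=6.624 < 7.732 ≤ a1+…+a3=9.557 → R3 fires; E=6 Z=4 P=4 A=11 X=4
Draw 3: a1=13.024, a2=1.296, a3=2.514, a0=16.834; τ=−ln(0.0652)/16.834=0.162 → t=0.247; u2·a0=0.7060·16.834=11.885 ≤ a1=13.024 → R1 fires; E=6 Z=6 P=3 A=10 X=4
Draw 4: a1=8.880, a2=1.296, a3=2.514, a0=12.690; τ=−ln(0.2390)/12.690=0.113 → t=0.360; u2·a0=0.3569·12.690=4.529 ≤ a1=8.880 → R1 fires; E=6 Z=8 P=2 A=9 X=4
Draw 5: a1=5.328, a2=1.296, a3=2.514, a0=9.138; τ=−ln(0.8219)/9.138=0.021 → t=0.382; u2·a0=0.7935·9.138=7.251; a1+a2=6.624 < 7.251 ≤ a1+…+a3=9.138 → R3 fires; E=5 Z=8 P=4 A=11 X=4
Draw 6: a1=13.024, a2=1.296, a3=2.095, a0=16.415; τ=−ln(0.0256)/16.415=0.223 → t=0.605; u2·a0=0.3171·16.415=5.205 ≤ a1=13.024 → R1 fires; E=5 Z=10 P=3 A=10 X=4
Draw 7: a1=8.880, a2=1.296, a3=2.095, a0=12.271; τ=−ln(0.9309)/12.271=0.006 → t=0.611; u2·a0=0.4245·12.271=5.209 ≤ a1=8.880 → R1 fires; E=5 Z=12 P=2 A=9 X=4
Draw 8: a1=5.328, a2=1.296, a3=2.095, a0=8.719; τ=−ln(0.6039)/8.719=0.058 → t=0.669; u2·a0=0.3317·8.719=2.892 ≤ a1=5.328 → R1 fires; E=5 Z=14 P=1 A=8 X=4
Draw 9: a1=2.368, a2=1.296, a3=2.095, a0=5.759; τ=−ln(0.0412)/5.759=0.554 → t=1.222; u2·a0=0.8709·5.759=5.016; a1+a2=3.664 < 5.016 ≤ a1+…+a3=5.759 → R3 fires; E=4 Z=14 P=3 A=10 X=4
Draw 10: a1=8.880, a2=1.296, a3=1.676, a0=11.852; τ=−ln(0.7465)/11.852=0.025 → t=1.247; u2·a0=0.8115·11.852=9.618; a1=8.880 < 9.618 ≤ a1+a2=10.176 → R2 fires; E=5 Z=14 P=3 A=10 X=3
Draw 11: a1=8.880, a2=0.972, a3=2.095, a0=11.947; τ=−ln(0.5833)/11.947=0.045 → t=1.292; u2·a0=0.2940·11.947=3.512 ≤ a1=8.880 → R1 fires; E=5 Z=16 P=2 A=9 X=3
Draw 12: a1=5.328, a2=0.972, a3=2.095, a0=8.395; τ=−ln(0.6757)/8.395=0.047 → t=1.339; u2·a0=0.1888·8.395=1.585 ≤ a1=5.328 → R1 fires; E=5 Z=18 P=1 A=8 X=3
Draw 13: a1=2.368, a2=0.972, a3=2.095, a0=5.435; τ=−ln(0.3799)/5.435=0.178 → t=1.517; u2·a0=0.8535·5.435=4.639; a1+a2=3.340 < 4.639 ≤ a1+…+a3=5.435 → R3 fires; E=4 Z=18 P=3 A=10 X=3
Draw 14: a1=8.880, a2=0.972, a3=1.676, a0=11.528; τ=−ln(0.7063)/11.528=0.030 → t=1.547 > T=1.54: stop.
Read off X at T=1.54: 3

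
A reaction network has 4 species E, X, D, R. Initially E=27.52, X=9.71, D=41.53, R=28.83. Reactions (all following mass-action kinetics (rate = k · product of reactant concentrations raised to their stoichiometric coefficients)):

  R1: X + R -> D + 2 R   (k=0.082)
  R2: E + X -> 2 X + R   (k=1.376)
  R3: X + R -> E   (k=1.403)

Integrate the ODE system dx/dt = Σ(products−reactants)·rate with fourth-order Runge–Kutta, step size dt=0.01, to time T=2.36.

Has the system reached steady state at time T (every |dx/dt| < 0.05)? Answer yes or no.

Steady state at T: yes

RK4 with dt=0.01: 236 steps to T=2.36. Trajectory (selected grid times):
t=0.00: E=27.52 X=9.71 D=41.53 R=28.83
t=0.26: E=29.90 X=3.55 D=45.30 R=30.22
t=0.52: E=30.64 X=1.33 D=46.78 R=30.96
t=0.79: E=30.93 X=0.47 D=47.36 R=31.24
t=1.05: E=31.03 X=0.17 D=47.56 R=31.35
t=1.31: E=31.07 X=0.06 D=47.63 R=31.38
t=1.57: E=31.08 X=0.02 D=47.66 R=31.40
t=1.84: E=31.09 X=0.01 D=47.67 R=31.40
t=2.10: E=31.09 X=0.00 D=47.67 R=31.40
t=2.36: E=31.09 X=0.00 D=47.67 R=31.40
Rates at T: R1=0.0029, R2=0.0478, R3=0.0492
dx/dt at T (Σ net stoichiometry × rate): E=+0.0014, X=-0.0043, D=+0.0029, R=+0.0014
Largest |dx/dt| is |-0.0043| (X) < 0.05 → steady.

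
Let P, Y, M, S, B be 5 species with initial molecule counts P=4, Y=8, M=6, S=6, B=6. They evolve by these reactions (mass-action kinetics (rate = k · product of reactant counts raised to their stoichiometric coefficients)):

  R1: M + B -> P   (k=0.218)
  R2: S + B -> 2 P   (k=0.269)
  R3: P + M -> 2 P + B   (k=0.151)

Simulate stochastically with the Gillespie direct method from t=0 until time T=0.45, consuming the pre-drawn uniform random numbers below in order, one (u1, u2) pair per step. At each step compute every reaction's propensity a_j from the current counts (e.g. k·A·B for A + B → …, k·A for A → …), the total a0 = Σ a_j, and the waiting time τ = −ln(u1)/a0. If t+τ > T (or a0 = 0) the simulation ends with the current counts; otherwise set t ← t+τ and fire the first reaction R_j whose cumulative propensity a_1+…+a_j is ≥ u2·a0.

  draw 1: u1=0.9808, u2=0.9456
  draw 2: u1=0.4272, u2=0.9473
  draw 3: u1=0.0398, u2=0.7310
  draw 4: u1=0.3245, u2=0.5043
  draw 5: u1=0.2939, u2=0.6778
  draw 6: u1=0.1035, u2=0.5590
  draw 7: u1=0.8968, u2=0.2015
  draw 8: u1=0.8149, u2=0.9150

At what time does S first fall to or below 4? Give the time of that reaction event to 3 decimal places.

t=0.000: P=4 Y=8 M=6 S=6 B=6
Draw 1: a1=7.848, a2=9.684, a3=3.624, a0=21.156; τ=−ln(0.9808)/21.156=0.001 → t=0.001; u2·a0=0.9456·21.156=20.005; a1+a2=17.532 < 20.005 ≤ a1+…+a3=21.156 → R3 fires; P=5 Y=8 M=5 S=6 B=7
Draw 2: a1=7.630, a2=11.298, a3=3.775, a0=22.703; τ=−ln(0.4272)/22.703=0.037 → t=0.038; u2·a0=0.9473·22.703=21.507; a1+a2=18.928 < 21.507 ≤ a1+…+a3=22.703 → R3 fires; P=6 Y=8 M=4 S=6 B=8
Draw 3: a1=6.976, a2=12.912, a3=3.624, a0=23.512; τ=−ln(0.0398)/23.512=0.137 → t=0.175; u2·a0=0.7310·23.512=17.187; a1=6.976 < 17.187 ≤ a1+a2=19.888 → R2 fires; P=8 Y=8 M=4 S=5 B=7
Draw 4: a1=6.104, a2=9.415, a3=4.832, a0=20.351; τ=−ln(0.3245)/20.351=0.055 → t=0.231; u2·a0=0.5043·20.351=10.263; a1=6.104 < 10.263 ≤ a1+a2=15.519 → R2 fires; P=10 Y=8 M=4 S=4 B=6
Draw 5: a1=5.232, a2=6.456, a3=6.040, a0=17.728; τ=−ln(0.2939)/17.728=0.069 → t=0.300; u2·a0=0.6778·17.728=12.016; a1+a2=11.688 < 12.016 ≤ a1+…+a3=17.728 → R3 fires; P=11 Y=8 M=3 S=4 B=7
Draw 6: a1=4.578, a2=7.532, a3=4.983, a0=17.093; τ=−ln(0.1035)/17.093=0.133 → t=0.433; u2·a0=0.5590·17.093=9.555; a1=4.578 < 9.555 ≤ a1+a2=12.110 → R2 fires; P=13 Y=8 M=3 S=3 B=6
Draw 7: a1=3.924, a2=4.842, a3=5.889, a0=14.655; τ=−ln(0.8968)/14.655=0.007 → t=0.440; u2·a0=0.2015·14.655=2.953 ≤ a1=3.924 → R1 fires; P=14 Y=8 M=2 S=3 B=5
Draw 8: a1=2.180, a2=4.035, a3=4.228, a0=10.443; τ=−ln(0.8149)/10.443=0.020 → t=0.460 > T=0.45: stop.
S first becomes ≤ 4 when it reaches 4 at the event at t=0.231.

Threshold first reached at t = 0.231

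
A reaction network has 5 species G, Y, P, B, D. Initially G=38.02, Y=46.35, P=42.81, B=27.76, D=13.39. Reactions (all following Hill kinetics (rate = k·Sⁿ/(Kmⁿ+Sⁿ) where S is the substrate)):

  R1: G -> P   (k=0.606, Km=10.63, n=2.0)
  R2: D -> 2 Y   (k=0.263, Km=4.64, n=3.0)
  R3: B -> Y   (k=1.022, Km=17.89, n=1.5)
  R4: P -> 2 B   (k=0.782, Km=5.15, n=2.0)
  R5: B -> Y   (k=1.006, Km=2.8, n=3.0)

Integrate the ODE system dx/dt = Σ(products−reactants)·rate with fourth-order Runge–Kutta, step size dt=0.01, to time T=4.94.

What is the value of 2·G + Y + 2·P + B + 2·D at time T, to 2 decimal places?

Check how each reaction changes W = 2·G + Y + 2·P + B + 2·D (weight of products minus weight of reactants):
R1: G -> P: (2·1) − (2·1) = 2 − 2 = 0
R2: D -> 2 Y: (1·2) − (2·1) = 2 − 2 = 0
R3: B -> Y: (1·1) − (1·1) = 1 − 1 = 0
R4: P -> 2 B: (1·2) − (2·1) = 2 − 2 = 0
R5: B -> Y: (1·1) − (1·1) = 1 − 1 = 0
Every reaction leaves W unchanged, so W is conserved and no simulation is needed: W(T) = W(0) = 2·38.02 + 46.35 + 2·42.81 + 27.76 + 2·13.39 = 262.55

Value at T = 262.55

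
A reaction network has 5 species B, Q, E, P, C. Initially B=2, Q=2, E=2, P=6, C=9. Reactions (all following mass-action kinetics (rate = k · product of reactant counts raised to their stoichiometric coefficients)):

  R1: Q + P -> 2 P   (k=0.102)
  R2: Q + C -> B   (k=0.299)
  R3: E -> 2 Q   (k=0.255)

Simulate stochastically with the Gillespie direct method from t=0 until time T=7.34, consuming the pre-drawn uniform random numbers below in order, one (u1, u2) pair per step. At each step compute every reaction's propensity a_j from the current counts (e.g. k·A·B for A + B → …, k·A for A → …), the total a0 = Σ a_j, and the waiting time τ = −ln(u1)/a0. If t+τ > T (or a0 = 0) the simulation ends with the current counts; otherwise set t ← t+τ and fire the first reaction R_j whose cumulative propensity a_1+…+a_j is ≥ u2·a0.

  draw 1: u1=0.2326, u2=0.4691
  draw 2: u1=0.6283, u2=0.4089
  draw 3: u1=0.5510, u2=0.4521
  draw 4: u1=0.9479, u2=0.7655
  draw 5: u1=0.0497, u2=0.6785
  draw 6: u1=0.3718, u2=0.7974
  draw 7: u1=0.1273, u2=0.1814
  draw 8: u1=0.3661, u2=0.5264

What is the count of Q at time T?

Q at T = 1

t=0.000: B=2 Q=2 E=2 P=6 C=9
Draw 1: a1=1.224, a2=5.382, a3=0.510, a0=7.116; τ=−ln(0.2326)/7.116=0.205 → t=0.205; u2·a0=0.4691·7.116=3.338; a1=1.224 < 3.338 ≤ a1+a2=6.606 → R2 fires; B=3 Q=1 E=2 P=6 C=8
Draw 2: a1=0.612, a2=2.392, a3=0.510, a0=3.514; τ=−ln(0.6283)/3.514=0.132 → t=0.337; u2·a0=0.4089·3.514=1.437; a1=0.612 < 1.437 ≤ a1+a2=3.004 → R2 fires; B=4 Q=0 E=2 P=6 C=7
Draw 3: a1=0.000, a2=0.000, a3=0.510, a0=0.510; τ=−ln(0.5510)/0.510=1.169 → t=1.506; u2·a0=0.4521·0.510=0.231; a1+a2=0.000 < 0.231 ≤ a1+…+a3=0.510 → R3 fires; B=4 Q=2 E=1 P=6 C=7
Draw 4: a1=1.224, a2=4.186, a3=0.255, a0=5.665; τ=−ln(0.9479)/5.665=0.009 → t=1.515; u2·a0=0.7655·5.665=4.337; a1=1.224 < 4.337 ≤ a1+a2=5.410 → R2 fires; B=5 Q=1 E=1 P=6 C=6
Draw 5: a1=0.612, a2=1.794, a3=0.255, a0=2.661; τ=−ln(0.0497)/2.661=1.128 → t=2.643; u2·a0=0.6785·2.661=1.805; a1=0.612 < 1.805 ≤ a1+a2=2.406 → R2 fires; B=6 Q=0 E=1 P=6 C=5
Draw 6: a1=0.000, a2=0.000, a3=0.255, a0=0.255; τ=−ln(0.3718)/0.255=3.880 → t=6.523; u2·a0=0.7974·0.255=0.203; a1+a2=0.000 < 0.203 ≤ a1+…+a3=0.255 → R3 fires; B=6 Q=2 E=0 P=6 C=5
Draw 7: a1=1.224, a2=2.990, a3=0.000, a0=4.214; τ=−ln(0.1273)/4.214=0.489 → t=7.013; u2·a0=0.1814·4.214=0.764 ≤ a1=1.224 → R1 fires; B=6 Q=1 E=0 P=7 C=5
Draw 8: a1=0.714, a2=1.495, a3=0.000, a0=2.209; τ=−ln(0.3661)/2.209=0.455 → t=7.467 > T=7.34: stop.
Read off Q at T=7.34: 1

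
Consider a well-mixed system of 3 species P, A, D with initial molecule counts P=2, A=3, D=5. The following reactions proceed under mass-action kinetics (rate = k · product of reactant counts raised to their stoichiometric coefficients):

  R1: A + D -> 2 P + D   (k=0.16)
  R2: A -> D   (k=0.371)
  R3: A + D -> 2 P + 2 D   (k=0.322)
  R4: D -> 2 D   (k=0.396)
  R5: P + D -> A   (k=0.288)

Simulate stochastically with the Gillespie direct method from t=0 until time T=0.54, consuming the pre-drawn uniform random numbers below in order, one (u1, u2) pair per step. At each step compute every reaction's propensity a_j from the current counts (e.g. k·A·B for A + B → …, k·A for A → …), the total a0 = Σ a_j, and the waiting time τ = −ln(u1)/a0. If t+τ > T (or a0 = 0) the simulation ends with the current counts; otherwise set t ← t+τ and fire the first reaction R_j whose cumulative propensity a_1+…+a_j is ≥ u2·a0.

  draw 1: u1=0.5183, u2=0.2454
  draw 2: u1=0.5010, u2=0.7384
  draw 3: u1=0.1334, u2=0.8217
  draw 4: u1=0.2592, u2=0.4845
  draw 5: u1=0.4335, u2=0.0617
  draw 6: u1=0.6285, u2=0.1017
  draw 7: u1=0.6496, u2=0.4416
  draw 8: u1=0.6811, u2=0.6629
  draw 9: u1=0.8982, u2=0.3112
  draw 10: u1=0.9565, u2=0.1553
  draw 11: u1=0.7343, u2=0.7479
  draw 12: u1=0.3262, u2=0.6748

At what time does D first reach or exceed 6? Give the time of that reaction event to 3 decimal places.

Threshold first reached at t = 0.050

t=0.000: P=2 A=3 D=5
Draw 1: a1=2.400, a2=1.113, a3=4.830, a4=1.980, a5=2.880, a0=13.203; τ=−ln(0.5183)/13.203=0.050 → t=0.050; u2·a0=0.2454·13.203=3.240; a1=2.400 < 3.240 ≤ a1+a2=3.513 → R2 fires; P=2 A=2 D=6
Draw 2: a1=1.920, a2=0.742, a3=3.864, a4=2.376, a5=3.456, a0=12.358; τ=−ln(0.5010)/12.358=0.056 → t=0.106; u2·a0=0.7384·12.358=9.125; a1+…+a4=8.902 < 9.125 ≤ a1+…+a5=12.358 → R5 fires; P=1 A=3 D=5
Draw 3: a1=2.400, a2=1.113, a3=4.830, a4=1.980, a5=1.440, a0=11.763; τ=−ln(0.1334)/11.763=0.171 → t=0.277; u2·a0=0.8217·11.763=9.666; a1+…+a3=8.343 < 9.666 ≤ a1+…+a4=10.323 → R4 fires; P=1 A=3 D=6
Draw 4: a1=2.880, a2=1.113, a3=5.796, a4=2.376, a5=1.728, a0=13.893; τ=−ln(0.2592)/13.893=0.097 → t=0.374; u2·a0=0.4845·13.893=6.731; a1+a2=3.993 < 6.731 ≤ a1+…+a3=9.789 → R3 fires; P=3 A=2 D=7
Draw 5: a1=2.240, a2=0.742, a3=4.508, a4=2.772, a5=6.048, a0=16.310; τ=−ln(0.4335)/16.310=0.051 → t=0.425; u2·a0=0.0617·16.310=1.006 ≤ a1=2.240 → R1 fires; P=5 A=1 D=7
Draw 6: a1=1.120, a2=0.371, a3=2.254, a4=2.772, a5=10.080, a0=16.597; τ=−ln(0.6285)/16.597=0.028 → t=0.453; u2·a0=0.1017·16.597=1.688; a1+a2=1.491 < 1.688 ≤ a1+…+a3=3.745 → R3 fires; P=7 A=0 D=8
Draw 7: a1=0.000, a2=0.000, a3=0.000, a4=3.168, a5=16.128, a0=19.296; τ=−ln(0.6496)/19.296=0.022 → t=0.476; u2·a0=0.4416·19.296=8.521; a1+…+a4=3.168 < 8.521 ≤ a1+…+a5=19.296 → R5 fires; P=6 A=1 D=7
Draw 8: a1=1.120, a2=0.371, a3=2.254, a4=2.772, a5=12.096, a0=18.613; τ=−ln(0.6811)/18.613=0.021 → t=0.496; u2·a0=0.6629·18.613=12.339; a1+…+a4=6.517 < 12.339 ≤ a1+…+a5=18.613 → R5 fires; P=5 A=2 D=6
Draw 9: a1=1.920, a2=0.742, a3=3.864, a4=2.376, a5=8.640, a0=17.542; τ=−ln(0.8982)/17.542=0.006 → t=0.502; u2·a0=0.3112·17.542=5.459; a1+a2=2.662 < 5.459 ≤ a1+…+a3=6.526 → R3 fires; P=7 A=1 D=7
Draw 10: a1=1.120, a2=0.371, a3=2.254, a4=2.772, a5=14.112, a0=20.629; τ=−ln(0.9565)/20.629=0.002 → t=0.505; u2·a0=0.1553·20.629=3.204; a1+a2=1.491 < 3.204 ≤ a1+…+a3=3.745 → R3 fires; P=9 A=0 D=8
Draw 11: a1=0.000, a2=0.000, a3=0.000, a4=3.168, a5=20.736, a0=23.904; τ=−ln(0.7343)/23.904=0.013 → t=0.518; u2·a0=0.7479·23.904=17.878; a1+…+a4=3.168 < 17.878 ≤ a1+…+a5=23.904 → R5 fires; P=8 A=1 D=7
Draw 12: a1=1.120, a2=0.371, a3=2.254, a4=2.772, a5=16.128, a0=22.645; τ=−ln(0.3262)/22.645=0.049 → t=0.567 > T=0.54: stop.
D first becomes ≥ 6 when it reaches 6 at the event at t=0.050.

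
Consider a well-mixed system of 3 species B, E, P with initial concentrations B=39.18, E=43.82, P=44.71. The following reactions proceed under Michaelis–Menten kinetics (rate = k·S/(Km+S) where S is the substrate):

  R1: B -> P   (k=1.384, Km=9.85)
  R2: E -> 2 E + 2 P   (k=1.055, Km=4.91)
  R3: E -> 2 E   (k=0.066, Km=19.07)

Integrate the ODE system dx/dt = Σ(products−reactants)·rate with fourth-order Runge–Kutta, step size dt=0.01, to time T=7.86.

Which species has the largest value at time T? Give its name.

Dominant species at T: P

RK4 with dt=0.01: 786 steps to T=7.86. Trajectory (selected grid times):
t=0.00: B=39.18 E=43.82 P=44.71
t=0.87: B=38.22 E=44.69 P=47.32
t=1.75: B=37.25 E=45.56 P=49.96
t=2.62: B=36.30 E=46.43 P=52.57
t=3.49: B=35.36 E=47.31 P=55.18
t=4.37: B=34.41 E=48.19 P=57.81
t=5.24: B=33.48 E=49.06 P=60.41
t=6.11: B=32.55 E=49.94 P=63.01
t=6.99: B=31.62 E=50.83 P=65.63
t=7.86: B=30.70 E=51.71 P=68.22
At T=7.86: B=30.70 E=51.71 P=68.22; the largest is P.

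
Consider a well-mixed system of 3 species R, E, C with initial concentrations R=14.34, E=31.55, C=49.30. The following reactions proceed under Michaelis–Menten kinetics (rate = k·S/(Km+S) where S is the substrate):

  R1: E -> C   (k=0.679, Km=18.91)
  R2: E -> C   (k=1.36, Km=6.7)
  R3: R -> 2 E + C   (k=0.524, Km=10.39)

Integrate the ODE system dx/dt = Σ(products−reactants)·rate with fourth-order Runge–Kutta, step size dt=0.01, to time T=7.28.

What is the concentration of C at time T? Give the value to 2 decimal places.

C at T = 62.39

RK4 with dt=0.01: 728 steps to T=7.28. Trajectory (selected grid times):
t=0.00: R=14.34 E=31.55 C=49.30
t=0.81: R=14.09 E=30.79 C=50.79
t=1.62: R=13.85 E=30.04 C=52.28
t=2.43: R=13.61 E=29.29 C=53.76
t=3.24: R=13.37 E=28.54 C=55.22
t=4.04: R=13.13 E=27.80 C=56.66
t=4.85: R=12.90 E=27.07 C=58.11
t=5.66: R=12.66 E=26.33 C=59.54
t=6.47: R=12.43 E=25.60 C=60.97
t=7.28: R=12.20 E=24.88 C=62.39
Read off C at T=7.28: 62.39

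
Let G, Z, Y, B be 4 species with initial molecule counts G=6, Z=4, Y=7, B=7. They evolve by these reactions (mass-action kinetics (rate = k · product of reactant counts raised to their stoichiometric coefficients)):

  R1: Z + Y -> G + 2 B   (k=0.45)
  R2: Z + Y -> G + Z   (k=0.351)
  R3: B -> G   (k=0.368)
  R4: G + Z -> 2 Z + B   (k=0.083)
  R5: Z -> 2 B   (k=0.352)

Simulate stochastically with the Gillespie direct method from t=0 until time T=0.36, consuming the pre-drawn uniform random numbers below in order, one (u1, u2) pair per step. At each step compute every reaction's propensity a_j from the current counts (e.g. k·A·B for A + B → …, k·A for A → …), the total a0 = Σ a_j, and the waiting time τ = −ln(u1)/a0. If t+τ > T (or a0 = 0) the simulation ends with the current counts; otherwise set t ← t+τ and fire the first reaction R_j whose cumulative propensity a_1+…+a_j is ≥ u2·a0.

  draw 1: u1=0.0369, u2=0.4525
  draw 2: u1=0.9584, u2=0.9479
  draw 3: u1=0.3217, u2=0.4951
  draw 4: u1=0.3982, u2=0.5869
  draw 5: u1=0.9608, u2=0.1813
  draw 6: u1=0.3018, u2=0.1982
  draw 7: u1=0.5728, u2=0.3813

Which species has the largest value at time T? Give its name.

t=0.000: G=6 Z=4 Y=7 B=7
Draw 1: a1=12.600, a2=9.828, a3=2.576, a4=1.992, a5=1.408, a0=28.404; τ=−ln(0.0369)/28.404=0.116 → t=0.116; u2·a0=0.4525·28.404=12.853; a1=12.600 < 12.853 ≤ a1+a2=22.428 → R2 fires; G=7 Z=4 Y=6 B=7
Draw 2: a1=10.800, a2=8.424, a3=2.576, a4=2.324, a5=1.408, a0=25.532; τ=−ln(0.9584)/25.532=0.002 → t=0.118; u2·a0=0.9479·25.532=24.202; a1+…+a4=24.124 < 24.202 ≤ a1+…+a5=25.532 → R5 fires; G=7 Z=3 Y=6 B=9
Draw 3: a1=8.100, a2=6.318, a3=3.312, a4=1.743, a5=1.056, a0=20.529; τ=−ln(0.3217)/20.529=0.055 → t=0.173; u2·a0=0.4951·20.529=10.164; a1=8.100 < 10.164 ≤ a1+a2=14.418 → R2 fires; G=8 Z=3 Y=5 B=9
Draw 4: a1=6.750, a2=5.265, a3=3.312, a4=1.992, a5=1.056, a0=18.375; τ=−ln(0.3982)/18.375=0.050 → t=0.223; u2·a0=0.5869·18.375=10.784; a1=6.750 < 10.784 ≤ a1+a2=12.015 → R2 fires; G=9 Z=3 Y=4 B=9
Draw 5: a1=5.400, a2=4.212, a3=3.312, a4=2.241, a5=1.056, a0=16.221; τ=−ln(0.9608)/16.221=0.002 → t=0.226; u2·a0=0.1813·16.221=2.941 ≤ a1=5.400 → R1 fires; G=10 Z=2 Y=3 B=11
Draw 6: a1=2.700, a2=2.106, a3=4.048, a4=1.660, a5=0.704, a0=11.218; τ=−ln(0.3018)/11.218=0.107 → t=0.332; u2·a0=0.1982·11.218=2.223 ≤ a1=2.700 → R1 fires; G=11 Z=1 Y=2 B=13
Draw 7: a1=0.900, a2=0.702, a3=4.784, a4=0.913, a5=0.352, a0=7.651; τ=−ln(0.5728)/7.651=0.073 → t=0.405 > T=0.36: stop.
At T=0.36: G=11 Z=1 Y=2 B=13; the largest is B.

Dominant species at T: B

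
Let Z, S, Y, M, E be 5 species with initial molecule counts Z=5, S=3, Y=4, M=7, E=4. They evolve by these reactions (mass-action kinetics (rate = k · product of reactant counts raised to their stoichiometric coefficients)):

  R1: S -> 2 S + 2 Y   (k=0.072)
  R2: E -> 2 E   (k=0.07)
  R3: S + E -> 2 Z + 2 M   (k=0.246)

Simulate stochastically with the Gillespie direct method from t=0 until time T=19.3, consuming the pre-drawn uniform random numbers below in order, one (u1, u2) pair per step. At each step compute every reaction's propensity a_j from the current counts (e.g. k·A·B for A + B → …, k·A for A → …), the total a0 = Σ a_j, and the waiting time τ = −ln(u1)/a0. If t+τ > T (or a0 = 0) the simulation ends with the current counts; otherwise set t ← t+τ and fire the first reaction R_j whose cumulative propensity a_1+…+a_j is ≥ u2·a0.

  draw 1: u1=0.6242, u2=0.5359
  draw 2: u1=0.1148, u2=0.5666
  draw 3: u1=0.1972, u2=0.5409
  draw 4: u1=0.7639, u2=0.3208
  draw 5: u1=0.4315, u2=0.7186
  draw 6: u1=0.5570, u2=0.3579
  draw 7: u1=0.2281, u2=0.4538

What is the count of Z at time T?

Z at T = 11

t=0.000: Z=5 S=3 Y=4 M=7 E=4
Draw 1: a1=0.216, a2=0.280, a3=2.952, a0=3.448; τ=−ln(0.6242)/3.448=0.137 → t=0.137; u2·a0=0.5359·3.448=1.848; a1+a2=0.496 < 1.848 ≤ a1+…+a3=3.448 → R3 fires; Z=7 S=2 Y=4 M=9 E=3
Draw 2: a1=0.144, a2=0.210, a3=1.476, a0=1.830; τ=−ln(0.1148)/1.830=1.183 → t=1.320; u2·a0=0.5666·1.830=1.037; a1+a2=0.354 < 1.037 ≤ a1+…+a3=1.830 → R3 fires; Z=9 S=1 Y=4 M=11 E=2
Draw 3: a1=0.072, a2=0.140, a3=0.492, a0=0.704; τ=−ln(0.1972)/0.704=2.306 → t=3.626; u2·a0=0.5409·0.704=0.381; a1+a2=0.212 < 0.381 ≤ a1+…+a3=0.704 → R3 fires; Z=11 S=0 Y=4 M=13 E=1
Draw 4: a1=0.000, a2=0.070, a3=0.000, a0=0.070; τ=−ln(0.7639)/0.070=3.847 → t=7.473; u2·a0=0.3208·0.070=0.022; a1=0.000 < 0.022 ≤ a1+a2=0.070 → R2 fires; Z=11 S=0 Y=4 M=13 E=2
Draw 5: a1=0.000, a2=0.140, a3=0.000, a0=0.140; τ=−ln(0.4315)/0.140=6.003 → t=13.477; u2·a0=0.7186·0.140=0.101; a1=0.000 < 0.101 ≤ a1+a2=0.140 → R2 fires; Z=11 S=0 Y=4 M=13 E=3
Draw 6: a1=0.000, a2=0.210, a3=0.000, a0=0.210; τ=−ln(0.5570)/0.210=2.787 → t=16.263; u2·a0=0.3579·0.210=0.075; a1=0.000 < 0.075 ≤ a1+a2=0.210 → R2 fires; Z=11 S=0 Y=4 M=13 E=4
Draw 7: a1=0.000, a2=0.280, a3=0.000, a0=0.280; τ=−ln(0.2281)/0.280=5.278 → t=21.542 > T=19.3: stop.
Read off Z at T=19.3: 11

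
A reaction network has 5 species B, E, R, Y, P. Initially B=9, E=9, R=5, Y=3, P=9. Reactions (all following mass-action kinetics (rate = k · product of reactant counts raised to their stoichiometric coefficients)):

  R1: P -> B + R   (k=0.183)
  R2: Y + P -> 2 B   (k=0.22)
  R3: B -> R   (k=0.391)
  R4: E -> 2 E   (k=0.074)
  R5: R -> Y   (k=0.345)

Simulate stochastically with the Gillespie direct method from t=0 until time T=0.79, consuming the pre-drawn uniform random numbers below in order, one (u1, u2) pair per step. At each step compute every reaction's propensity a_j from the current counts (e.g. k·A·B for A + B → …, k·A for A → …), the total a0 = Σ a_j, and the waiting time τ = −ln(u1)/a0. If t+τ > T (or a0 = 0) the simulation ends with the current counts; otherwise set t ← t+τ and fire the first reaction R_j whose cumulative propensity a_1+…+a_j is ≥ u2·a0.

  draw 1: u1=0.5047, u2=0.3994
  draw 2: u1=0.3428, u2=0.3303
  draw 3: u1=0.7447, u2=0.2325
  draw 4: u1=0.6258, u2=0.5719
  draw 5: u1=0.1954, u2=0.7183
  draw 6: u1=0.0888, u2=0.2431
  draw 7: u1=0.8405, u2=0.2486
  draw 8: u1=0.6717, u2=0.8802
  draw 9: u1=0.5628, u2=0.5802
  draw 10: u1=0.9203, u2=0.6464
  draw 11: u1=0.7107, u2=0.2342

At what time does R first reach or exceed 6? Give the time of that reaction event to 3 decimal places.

Threshold first reached at t = 0.221

t=0.000: B=9 E=9 R=5 Y=3 P=9
Draw 1: a1=1.647, a2=5.940, a3=3.519, a4=0.666, a5=1.725, a0=13.497; τ=−ln(0.5047)/13.497=0.051 → t=0.051; u2·a0=0.3994·13.497=5.391; a1=1.647 < 5.391 ≤ a1+a2=7.587 → R2 fires; B=11 E=9 R=5 Y=2 P=8
Draw 2: a1=1.464, a2=3.520, a3=4.301, a4=0.666, a5=1.725, a0=11.676; τ=−ln(0.3428)/11.676=0.092 → t=0.142; u2·a0=0.3303·11.676=3.857; a1=1.464 < 3.857 ≤ a1+a2=4.984 → R2 fires; B=13 E=9 R=5 Y=1 P=7
Draw 3: a1=1.281, a2=1.540, a3=5.083, a4=0.666, a5=1.725, a0=10.295; τ=−ln(0.7447)/10.295=0.029 → t=0.171; u2·a0=0.2325·10.295=2.394; a1=1.281 < 2.394 ≤ a1+a2=2.821 → R2 fires; B=15 E=9 R=5 Y=0 P=6
Draw 4: a1=1.098, a2=0.000, a3=5.865, a4=0.666, a5=1.725, a0=9.354; τ=−ln(0.6258)/9.354=0.050 → t=0.221; u2·a0=0.5719·9.354=5.350; a1+a2=1.098 < 5.350 ≤ a1+…+a3=6.963 → R3 fires; B=14 E=9 R=6 Y=0 P=6
Draw 5: a1=1.098, a2=0.000, a3=5.474, a4=0.666, a5=2.070, a0=9.308; τ=−ln(0.1954)/9.308=0.175 → t=0.397; u2·a0=0.7183·9.308=6.686; a1+…+a3=6.572 < 6.686 ≤ a1+…+a4=7.238 → R4 fires; B=14 E=10 R=6 Y=0 P=6
Draw 6: a1=1.098, a2=0.000, a3=5.474, a4=0.740, a5=2.070, a0=9.382; τ=−ln(0.0888)/9.382=0.258 → t=0.655; u2·a0=0.2431·9.382=2.281; a1+a2=1.098 < 2.281 ≤ a1+…+a3=6.572 → R3 fires; B=13 E=10 R=7 Y=0 P=6
Draw 7: a1=1.098, a2=0.000, a3=5.083, a4=0.740, a5=2.415, a0=9.336; τ=−ln(0.8405)/9.336=0.019 → t=0.673; u2·a0=0.2486·9.336=2.321; a1+a2=1.098 < 2.321 ≤ a1+…+a3=6.181 → R3 fires; B=12 E=10 R=8 Y=0 P=6
Draw 8: a1=1.098, a2=0.000, a3=4.692, a4=0.740, a5=2.760, a0=9.290; τ=−ln(0.6717)/9.290=0.043 → t=0.716; u2·a0=0.8802·9.290=8.177; a1+…+a4=6.530 < 8.177 ≤ a1+…+a5=9.290 → R5 fires; B=12 E=10 R=7 Y=1 P=6
Draw 9: a1=1.098, a2=1.320, a3=4.692, a4=0.740, a5=2.415, a0=10.265; τ=−ln(0.5628)/10.265=0.056 → t=0.772; u2·a0=0.5802·10.265=5.956; a1+a2=2.418 < 5.956 ≤ a1+…+a3=7.110 → R3 fires; B=11 E=10 R=8 Y=1 P=6
Draw 10: a1=1.098, a2=1.320, a3=4.301, a4=0.740, a5=2.760, a0=10.219; τ=−ln(0.9203)/10.219=0.008 → t=0.780; u2·a0=0.6464·10.219=6.606; a1+a2=2.418 < 6.606 ≤ a1+…+a3=6.719 → R3 fires; B=10 E=10 R=9 Y=1 P=6
Draw 11: a1=1.098, a2=1.320, a3=3.910, a4=0.740, a5=3.105, a0=10.173; τ=−ln(0.7107)/10.173=0.034 → t=0.814 > T=0.79: stop.
R first becomes ≥ 6 when it reaches 6 at the event at t=0.221.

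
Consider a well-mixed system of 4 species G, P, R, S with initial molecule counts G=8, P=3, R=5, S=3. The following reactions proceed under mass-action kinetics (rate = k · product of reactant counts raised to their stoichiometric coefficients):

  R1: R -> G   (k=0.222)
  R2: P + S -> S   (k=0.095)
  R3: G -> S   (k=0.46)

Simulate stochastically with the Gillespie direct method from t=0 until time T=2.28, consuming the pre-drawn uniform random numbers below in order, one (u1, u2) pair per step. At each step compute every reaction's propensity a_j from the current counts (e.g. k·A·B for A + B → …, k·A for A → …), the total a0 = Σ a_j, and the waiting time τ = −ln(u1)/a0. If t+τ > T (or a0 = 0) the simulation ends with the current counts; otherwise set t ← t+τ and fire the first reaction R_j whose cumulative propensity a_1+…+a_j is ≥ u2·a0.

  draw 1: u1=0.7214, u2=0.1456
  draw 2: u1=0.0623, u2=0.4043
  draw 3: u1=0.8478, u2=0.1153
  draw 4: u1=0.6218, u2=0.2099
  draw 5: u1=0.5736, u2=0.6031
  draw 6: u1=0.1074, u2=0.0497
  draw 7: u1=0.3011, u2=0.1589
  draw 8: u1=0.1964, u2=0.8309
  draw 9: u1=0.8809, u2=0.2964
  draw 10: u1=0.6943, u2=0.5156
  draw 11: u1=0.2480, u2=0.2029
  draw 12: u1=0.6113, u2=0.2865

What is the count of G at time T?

G at T = 6

t=0.000: G=8 P=3 R=5 S=3
Draw 1: a1=1.110, a2=0.855, a3=3.680, a0=5.645; τ=−ln(0.7214)/5.645=0.058 → t=0.058; u2·a0=0.1456·5.645=0.822 ≤ a1=1.110 → R1 fires; G=9 P=3 R=4 S=3
Draw 2: a1=0.888, a2=0.855, a3=4.140, a0=5.883; τ=−ln(0.0623)/5.883=0.472 → t=0.530; u2·a0=0.4043·5.883=2.378; a1+a2=1.743 < 2.378 ≤ a1+…+a3=5.883 → R3 fires; G=8 P=3 R=4 S=4
Draw 3: a1=0.888, a2=1.140, a3=3.680, a0=5.708; τ=−ln(0.8478)/5.708=0.029 → t=0.559; u2·a0=0.1153·5.708=0.658 ≤ a1=0.888 → R1 fires; G=9 P=3 R=3 S=4
Draw 4: a1=0.666, a2=1.140, a3=4.140, a0=5.946; τ=−ln(0.6218)/5.946=0.080 → t=0.639; u2·a0=0.2099·5.946=1.248; a1=0.666 < 1.248 ≤ a1+a2=1.806 → R2 fires; G=9 P=2 R=3 S=4
Draw 5: a1=0.666, a2=0.760, a3=4.140, a0=5.566; τ=−ln(0.5736)/5.566=0.100 → t=0.738; u2·a0=0.6031·5.566=3.357; a1+a2=1.426 < 3.357 ≤ a1+…+a3=5.566 → R3 fires; G=8 P=2 R=3 S=5
Draw 6: a1=0.666, a2=0.950, a3=3.680, a0=5.296; τ=−ln(0.1074)/5.296=0.421 → t=1.160; u2·a0=0.0497·5.296=0.263 ≤ a1=0.666 → R1 fires; G=9 P=2 R=2 S=5
Draw 7: a1=0.444, a2=0.950, a3=4.140, a0=5.534; τ=−ln(0.3011)/5.534=0.217 → t=1.377; u2·a0=0.1589·5.534=0.879; a1=0.444 < 0.879 ≤ a1+a2=1.394 → R2 fires; G=9 P=1 R=2 S=5
Draw 8: a1=0.444, a2=0.475, a3=4.140, a0=5.059; τ=−ln(0.1964)/5.059=0.322 → t=1.698; u2·a0=0.8309·5.059=4.204; a1+a2=0.919 < 4.204 ≤ a1+…+a3=5.059 → R3 fires; G=8 P=1 R=2 S=6
Draw 9: a1=0.444, a2=0.570, a3=3.680, a0=4.694; τ=−ln(0.8809)/4.694=0.027 → t=1.725; u2·a0=0.2964·4.694=1.391; a1+a2=1.014 < 1.391 ≤ a1+…+a3=4.694 → R3 fires; G=7 P=1 R=2 S=7
Draw 10: a1=0.444, a2=0.665, a3=3.220, a0=4.329; τ=−ln(0.6943)/4.329=0.084 → t=1.810; u2·a0=0.5156·4.329=2.232; a1+a2=1.109 < 2.232 ≤ a1+…+a3=4.329 → R3 fires; G=6 P=1 R=2 S=8
Draw 11: a1=0.444, a2=0.760, a3=2.760, a0=3.964; τ=−ln(0.2480)/3.964=0.352 → t=2.161; u2·a0=0.2029·3.964=0.804; a1=0.444 < 0.804 ≤ a1+a2=1.204 → R2 fires; G=6 P=0 R=2 S=8
Draw 12: a1=0.444, a2=0.000, a3=2.760, a0=3.204; τ=−ln(0.6113)/3.204=0.154 → t=2.315 > T=2.28: stop.
Read off G at T=2.28: 6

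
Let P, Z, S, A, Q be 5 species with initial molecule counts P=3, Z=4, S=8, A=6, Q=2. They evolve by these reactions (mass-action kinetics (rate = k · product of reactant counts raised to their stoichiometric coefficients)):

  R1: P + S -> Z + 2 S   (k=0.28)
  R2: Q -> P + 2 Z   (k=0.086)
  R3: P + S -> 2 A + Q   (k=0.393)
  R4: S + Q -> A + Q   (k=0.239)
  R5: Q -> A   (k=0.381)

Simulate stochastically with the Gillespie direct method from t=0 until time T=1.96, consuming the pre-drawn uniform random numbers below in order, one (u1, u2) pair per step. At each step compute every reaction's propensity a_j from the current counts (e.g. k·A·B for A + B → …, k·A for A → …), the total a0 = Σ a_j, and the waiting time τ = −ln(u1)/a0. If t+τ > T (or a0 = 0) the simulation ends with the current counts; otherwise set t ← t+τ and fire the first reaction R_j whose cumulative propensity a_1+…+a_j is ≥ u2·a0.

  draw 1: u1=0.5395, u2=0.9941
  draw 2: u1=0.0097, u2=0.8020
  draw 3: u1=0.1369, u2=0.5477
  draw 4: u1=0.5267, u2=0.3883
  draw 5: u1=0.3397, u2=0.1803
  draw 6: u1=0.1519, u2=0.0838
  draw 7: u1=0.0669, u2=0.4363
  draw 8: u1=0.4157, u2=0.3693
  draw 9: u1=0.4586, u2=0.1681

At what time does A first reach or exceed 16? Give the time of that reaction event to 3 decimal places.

Threshold first reached at t = 1.555

t=0.000: P=3 Z=4 S=8 A=6 Q=2
Draw 1: a1=6.720, a2=0.172, a3=9.432, a4=3.824, a5=0.762, a0=20.910; τ=−ln(0.5395)/20.910=0.030 → t=0.030; u2·a0=0.9941·20.910=20.787; a1+…+a4=20.148 < 20.787 ≤ a1+…+a5=20.910 → R5 fires; P=3 Z=4 S=8 A=7 Q=1
Draw 2: a1=6.720, a2=0.086, a3=9.432, a4=1.912, a5=0.381, a0=18.531; τ=−ln(0.0097)/18.531=0.250 → t=0.280; u2·a0=0.8020·18.531=14.862; a1+a2=6.806 < 14.862 ≤ a1+…+a3=16.238 → R3 fires; P=2 Z=4 S=7 A=9 Q=2
Draw 3: a1=3.920, a2=0.172, a3=5.502, a4=3.346, a5=0.762, a0=13.702; τ=−ln(0.1369)/13.702=0.145 → t=0.425; u2·a0=0.5477·13.702=7.505; a1+a2=4.092 < 7.505 ≤ a1+…+a3=9.594 → R3 fires; P=1 Z=4 S=6 A=11 Q=3
Draw 4: a1=1.680, a2=0.258, a3=2.358, a4=4.302, a5=1.143, a0=9.741; τ=−ln(0.5267)/9.741=0.066 → t=0.491; u2·a0=0.3883·9.741=3.782; a1+a2=1.938 < 3.782 ≤ a1+…+a3=4.296 → R3 fires; P=0 Z=4 S=5 A=13 Q=4
Draw 5: a1=0.000, a2=0.344, a3=0.000, a4=4.780, a5=1.524, a0=6.648; τ=−ln(0.3397)/6.648=0.162 → t=0.653; u2·a0=0.1803·6.648=1.199; a1+…+a3=0.344 < 1.199 ≤ a1+…+a4=5.124 → R4 fires; P=0 Z=4 S=4 A=14 Q=4
Draw 6: a1=0.000, a2=0.344, a3=0.000, a4=3.824, a5=1.524, a0=5.692; τ=−ln(0.1519)/5.692=0.331 → t=0.984; u2·a0=0.0838·5.692=0.477; a1+…+a3=0.344 < 0.477 ≤ a1+…+a4=4.168 → R4 fires; P=0 Z=4 S=3 A=15 Q=4
Draw 7: a1=0.000, a2=0.344, a3=0.000, a4=2.868, a5=1.524, a0=4.736; τ=−ln(0.0669)/4.736=0.571 → t=1.555; u2·a0=0.4363·4.736=2.066; a1+…+a3=0.344 < 2.066 ≤ a1+…+a4=3.212 → R4 fires; P=0 Z=4 S=2 A=16 Q=4
Draw 8: a1=0.000, a2=0.344, a3=0.000, a4=1.912, a5=1.524, a0=3.780; τ=−ln(0.4157)/3.780=0.232 → t=1.787; u2·a0=0.3693·3.780=1.396; a1+…+a3=0.344 < 1.396 ≤ a1+…+a4=2.256 → R4 fires; P=0 Z=4 S=1 A=17 Q=4
Draw 9: a1=0.000, a2=0.344, a3=0.000, a4=0.956, a5=1.524, a0=2.824; τ=−ln(0.4586)/2.824=0.276 → t=2.063 > T=1.96: stop.
A first becomes ≥ 16 when it reaches 16 at the event at t=1.555.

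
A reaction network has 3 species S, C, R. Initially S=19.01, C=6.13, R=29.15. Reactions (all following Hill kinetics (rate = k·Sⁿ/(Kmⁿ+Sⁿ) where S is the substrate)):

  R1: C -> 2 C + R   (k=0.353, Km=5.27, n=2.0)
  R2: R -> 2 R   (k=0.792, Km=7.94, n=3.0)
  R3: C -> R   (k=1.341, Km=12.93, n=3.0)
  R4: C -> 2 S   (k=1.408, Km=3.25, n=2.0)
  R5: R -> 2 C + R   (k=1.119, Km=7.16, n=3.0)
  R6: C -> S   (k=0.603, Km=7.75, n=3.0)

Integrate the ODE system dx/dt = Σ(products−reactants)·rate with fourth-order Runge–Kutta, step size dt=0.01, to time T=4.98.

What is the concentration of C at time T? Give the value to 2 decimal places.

C at T = 9.50

RK4 with dt=0.01: 498 steps to T=4.98. Trajectory (selected grid times):
t=0.00: S=19.01 C=6.13 R=29.15
t=0.55: S=20.36 C=6.65 R=29.77
t=1.11: S=21.79 C=7.12 R=30.43
t=1.66: S=23.24 C=7.55 R=31.10
t=2.21: S=24.72 C=7.95 R=31.79
t=2.77: S=26.26 C=8.32 R=32.52
t=3.32: S=27.80 C=8.65 R=33.25
t=3.87: S=29.36 C=8.95 R=34.00
t=4.43: S=30.97 C=9.24 R=34.78
t=4.98: S=32.56 C=9.50 R=35.56
Read off C at T=4.98: 9.50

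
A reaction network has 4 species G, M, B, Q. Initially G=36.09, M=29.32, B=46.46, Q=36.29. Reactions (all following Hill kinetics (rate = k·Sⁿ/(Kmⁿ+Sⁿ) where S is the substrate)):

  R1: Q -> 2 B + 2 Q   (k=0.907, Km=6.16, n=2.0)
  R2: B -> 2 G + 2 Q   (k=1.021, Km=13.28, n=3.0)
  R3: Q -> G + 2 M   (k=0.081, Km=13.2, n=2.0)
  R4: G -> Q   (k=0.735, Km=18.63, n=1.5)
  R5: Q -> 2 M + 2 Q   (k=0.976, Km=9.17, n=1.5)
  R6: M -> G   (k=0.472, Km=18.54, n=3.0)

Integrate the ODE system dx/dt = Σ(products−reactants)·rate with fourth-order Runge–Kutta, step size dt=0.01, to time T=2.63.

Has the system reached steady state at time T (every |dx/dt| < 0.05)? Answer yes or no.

Steady state at T: no

RK4 with dt=0.01: 263 steps to T=2.63. Trajectory (selected grid times):
t=0.00: G=36.09 M=29.32 B=46.46 Q=36.29
t=0.29: G=36.64 M=29.76 B=46.68 Q=37.51
t=0.58: G=37.20 M=30.19 B=46.91 Q=38.74
t=0.88: G=37.77 M=30.65 B=47.14 Q=40.01
t=1.17: G=38.32 M=31.09 B=47.36 Q=41.23
t=1.46: G=38.88 M=31.53 B=47.59 Q=42.47
t=1.75: G=39.43 M=31.98 B=47.81 Q=43.70
t=2.05: G=40.01 M=32.44 B=48.05 Q=44.98
t=2.34: G=40.56 M=32.88 B=48.27 Q=46.22
t=2.63: G=41.12 M=33.33 B=48.50 Q=47.46
Rates at T: R1=0.8920, R2=1.0005, R3=0.0752, R4=0.5632, R5=0.8996, R6=0.4027
dx/dt at T (Σ net stoichiometry × rate): G=+1.9156, M=+1.5469, B=+0.7835, Q=+4.2805
Largest |dx/dt| is |+4.2805| (Q) ≥ 0.05 → not steady.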